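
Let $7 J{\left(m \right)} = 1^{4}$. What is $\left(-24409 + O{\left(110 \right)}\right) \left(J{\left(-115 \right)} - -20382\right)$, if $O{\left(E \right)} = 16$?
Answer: $- \frac{3480271275}{7} \approx -4.9718 \cdot 10^{8}$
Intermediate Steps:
$J{\left(m \right)} = \frac{1}{7}$ ($J{\left(m \right)} = \frac{1^{4}}{7} = \frac{1}{7} \cdot 1 = \frac{1}{7}$)
$\left(-24409 + O{\left(110 \right)}\right) \left(J{\left(-115 \right)} - -20382\right) = \left(-24409 + 16\right) \left(\frac{1}{7} - -20382\right) = - 24393 \left(\frac{1}{7} + \left(-776 + 21158\right)\right) = - 24393 \left(\frac{1}{7} + 20382\right) = \left(-24393\right) \frac{142675}{7} = - \frac{3480271275}{7}$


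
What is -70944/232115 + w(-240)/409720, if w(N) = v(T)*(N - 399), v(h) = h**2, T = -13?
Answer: -10826701329/19020431560 ≈ -0.56921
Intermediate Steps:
w(N) = -67431 + 169*N (w(N) = (-13)**2*(N - 399) = 169*(-399 + N) = -67431 + 169*N)
-70944/232115 + w(-240)/409720 = -70944/232115 + (-67431 + 169*(-240))/409720 = -70944*1/232115 + (-67431 - 40560)*(1/409720) = -70944/232115 - 107991*1/409720 = -70944/232115 - 107991/409720 = -10826701329/19020431560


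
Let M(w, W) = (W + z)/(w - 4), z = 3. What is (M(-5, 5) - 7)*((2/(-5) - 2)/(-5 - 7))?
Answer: -71/45 ≈ -1.5778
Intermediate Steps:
M(w, W) = (3 + W)/(-4 + w) (M(w, W) = (W + 3)/(w - 4) = (3 + W)/(-4 + w))
(M(-5, 5) - 7)*((2/(-5) - 2)/(-5 - 7)) = ((3 + 5)/(-4 - 5) - 7)*((2/(-5) - 2)/(-5 - 7)) = (8/(-9) - 7)*((2*(-1/5) - 2)/(-12)) = (-1/9*8 - 7)*((-2/5 - 2)*(-1/12)) = (-8/9 - 7)*(-12/5*(-1/12)) = -71/9*1/5 = -71/45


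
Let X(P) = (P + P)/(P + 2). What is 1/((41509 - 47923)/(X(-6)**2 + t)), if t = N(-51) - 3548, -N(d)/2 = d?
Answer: 3437/6414 ≈ 0.53586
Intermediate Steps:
X(P) = 2*P/(2 + P) (X(P) = (2*P)/(2 + P) = 2*P/(2 + P))
N(d) = -2*d
t = -3446 (t = -2*(-51) - 3548 = 102 - 3548 = -3446)
1/((41509 - 47923)/(X(-6)**2 + t)) = 1/((41509 - 47923)/((2*(-6)/(2 - 6))**2 - 3446)) = 1/(-6414/((2*(-6)/(-4))**2 - 3446)) = 1/(-6414/((2*(-6)*(-1/4))**2 - 3446)) = 1/(-6414/(3**2 - 3446)) = 1/(-6414/(9 - 3446)) = 1/(-6414/(-3437)) = 1/(-6414*(-1/3437)) = 1/(6414/3437) = 3437/6414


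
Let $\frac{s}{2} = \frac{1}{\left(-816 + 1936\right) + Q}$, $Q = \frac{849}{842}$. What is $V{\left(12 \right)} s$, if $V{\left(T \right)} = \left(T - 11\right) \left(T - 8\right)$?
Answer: $\frac{6736}{943889} \approx 0.0071364$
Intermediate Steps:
$Q = \frac{849}{842}$ ($Q = 849 \cdot \frac{1}{842} = \frac{849}{842} \approx 1.0083$)
$s = \frac{1684}{943889}$ ($s = \frac{2}{\left(-816 + 1936\right) + \frac{849}{842}} = \frac{2}{1120 + \frac{849}{842}} = \frac{2}{\frac{943889}{842}} = 2 \cdot \frac{842}{943889} = \frac{1684}{943889} \approx 0.0017841$)
$V{\left(T \right)} = \left(-11 + T\right) \left(-8 + T\right)$
$V{\left(12 \right)} s = \left(88 + 12^{2} - 228\right) \frac{1684}{943889} = \left(88 + 144 - 228\right) \frac{1684}{943889} = 4 \cdot \frac{1684}{943889} = \frac{6736}{943889}$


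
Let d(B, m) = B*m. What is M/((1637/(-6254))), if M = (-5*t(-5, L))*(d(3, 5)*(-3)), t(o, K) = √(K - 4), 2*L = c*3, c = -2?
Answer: -1407150*I*√7/1637 ≈ -2274.3*I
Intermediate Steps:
L = -3 (L = (-2*3)/2 = (½)*(-6) = -3)
t(o, K) = √(-4 + K)
M = 225*I*√7 (M = (-5*√(-4 - 3))*((3*5)*(-3)) = (-5*I*√7)*(15*(-3)) = -5*I*√7*(-45) = 225*I*√7 ≈ 595.29*I)
M/((1637/(-6254))) = (225*I*√7)/((1637/(-6254))) = (225*I*√7)/((1637*(-1/6254))) = (225*I*√7)/(-1637/6254) = (225*I*√7)*(-6254/1637) = -1407150*I*√7/1637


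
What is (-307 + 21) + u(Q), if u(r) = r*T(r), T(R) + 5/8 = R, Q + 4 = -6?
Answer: -719/4 ≈ -179.75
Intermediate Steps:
Q = -10 (Q = -4 - 6 = -10)
T(R) = -5/8 + R
u(r) = r*(-5/8 + r)
(-307 + 21) + u(Q) = (-307 + 21) + (1/8)*(-10)*(-5 + 8*(-10)) = -286 + (1/8)*(-10)*(-5 - 80) = -286 + (1/8)*(-10)*(-85) = -286 + 425/4 = -719/4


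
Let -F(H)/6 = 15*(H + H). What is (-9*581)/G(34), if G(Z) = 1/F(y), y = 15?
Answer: 14118300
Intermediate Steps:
F(H) = -180*H (F(H) = -90*(H + H) = -90*2*H = -180*H)
G(Z) = -1/2700 (G(Z) = 1/(-180*15) = 1/(-2700) = -1/2700)
(-9*581)/G(34) = (-9*581)/(-1/2700) = -5229*(-2700) = 14118300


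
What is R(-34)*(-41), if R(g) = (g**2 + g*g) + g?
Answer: -93398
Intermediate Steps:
R(g) = g + 2*g**2 (R(g) = (g**2 + g**2) + g = 2*g**2 + g = g + 2*g**2)
R(-34)*(-41) = -34*(1 + 2*(-34))*(-41) = -34*(1 - 68)*(-41) = -34*(-67)*(-41) = 2278*(-41) = -93398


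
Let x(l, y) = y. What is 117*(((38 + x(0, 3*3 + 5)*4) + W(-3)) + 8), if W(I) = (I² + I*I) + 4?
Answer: 14508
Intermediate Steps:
W(I) = 4 + 2*I² (W(I) = (I² + I²) + 4 = 2*I² + 4 = 4 + 2*I²)
117*(((38 + x(0, 3*3 + 5)*4) + W(-3)) + 8) = 117*(((38 + (3*3 + 5)*4) + (4 + 2*(-3)²)) + 8) = 117*(((38 + (9 + 5)*4) + (4 + 2*9)) + 8) = 117*(((38 + 14*4) + (4 + 18)) + 8) = 117*(((38 + 56) + 22) + 8) = 117*((94 + 22) + 8) = 117*(116 + 8) = 117*124 = 14508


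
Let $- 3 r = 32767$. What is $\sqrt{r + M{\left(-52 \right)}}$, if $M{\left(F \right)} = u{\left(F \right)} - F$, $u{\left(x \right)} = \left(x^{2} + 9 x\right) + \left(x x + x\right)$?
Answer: $\frac{i \sqrt{53841}}{3} \approx 77.346 i$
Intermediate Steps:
$r = - \frac{32767}{3}$ ($r = \left(- \frac{1}{3}\right) 32767 = - \frac{32767}{3} \approx -10922.0$)
$u{\left(x \right)} = 2 x^{2} + 10 x$ ($u{\left(x \right)} = \left(x^{2} + 9 x\right) + \left(x^{2} + x\right) = \left(x^{2} + 9 x\right) + \left(x + x^{2}\right) = 2 x^{2} + 10 x$)
$M{\left(F \right)} = - F + 2 F \left(5 + F\right)$ ($M{\left(F \right)} = 2 F \left(5 + F\right) - F = - F + 2 F \left(5 + F\right)$)
$\sqrt{r + M{\left(-52 \right)}} = \sqrt{- \frac{32767}{3} - 52 \left(9 + 2 \left(-52\right)\right)} = \sqrt{- \frac{32767}{3} - 52 \left(9 - 104\right)} = \sqrt{- \frac{32767}{3} - -4940} = \sqrt{- \frac{32767}{3} + 4940} = \sqrt{- \frac{17947}{3}} = \frac{i \sqrt{53841}}{3}$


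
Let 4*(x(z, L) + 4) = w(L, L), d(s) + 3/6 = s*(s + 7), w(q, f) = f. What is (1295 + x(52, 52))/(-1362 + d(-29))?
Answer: -2608/1449 ≈ -1.7999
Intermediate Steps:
d(s) = -½ + s*(7 + s) (d(s) = -½ + s*(s + 7) = -½ + s*(7 + s))
x(z, L) = -4 + L/4
(1295 + x(52, 52))/(-1362 + d(-29)) = (1295 + (-4 + (¼)*52))/(-1362 + (-½ + (-29)² + 7*(-29))) = (1295 + (-4 + 13))/(-1362 + (-½ + 841 - 203)) = (1295 + 9)/(-1362 + 1275/2) = 1304/(-1449/2) = 1304*(-2/1449) = -2608/1449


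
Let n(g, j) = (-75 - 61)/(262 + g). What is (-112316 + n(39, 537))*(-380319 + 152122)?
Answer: 7714713484644/301 ≈ 2.5630e+10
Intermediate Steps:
n(g, j) = -136/(262 + g)
(-112316 + n(39, 537))*(-380319 + 152122) = (-112316 - 136/(262 + 39))*(-380319 + 152122) = (-112316 - 136/301)*(-228197) = -33807252/301*(-228197) = 7714713484644/301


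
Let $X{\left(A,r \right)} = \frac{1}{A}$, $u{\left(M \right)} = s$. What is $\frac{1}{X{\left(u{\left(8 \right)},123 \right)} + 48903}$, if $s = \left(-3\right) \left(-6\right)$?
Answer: $\frac{18}{880255} \approx 2.0449 \cdot 10^{-5}$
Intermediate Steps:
$s = 18$
$u{\left(M \right)} = 18$
$\frac{1}{X{\left(u{\left(8 \right)},123 \right)} + 48903} = \frac{1}{\frac{1}{18} + 48903} = \frac{1}{\frac{880255}{18}} = \frac{18}{880255}$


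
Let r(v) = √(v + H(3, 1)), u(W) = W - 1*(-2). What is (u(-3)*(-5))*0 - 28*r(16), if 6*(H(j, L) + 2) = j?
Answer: -14*√58 ≈ -106.62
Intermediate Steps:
H(j, L) = -2 + j/6
u(W) = 2 + W (u(W) = W + 2 = 2 + W)
r(v) = √(-3/2 + v) (r(v) = √(v + (-2 + (⅙)*3)) = √(v + (-2 + ½)) = √(v - 3/2) = √(-3/2 + v))
(u(-3)*(-5))*0 - 28*r(16) = ((2 - 3)*(-5))*0 - 14*√(-6 + 4*16) = -1*(-5)*0 - 14*√(-6 + 64) = 5*0 - 14*√58 = 0 - 14*√58 = -14*√58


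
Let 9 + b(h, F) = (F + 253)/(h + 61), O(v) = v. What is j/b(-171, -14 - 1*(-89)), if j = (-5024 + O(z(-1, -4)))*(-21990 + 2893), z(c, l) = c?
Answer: -5277933375/659 ≈ -8.0090e+6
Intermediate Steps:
b(h, F) = -9 + (253 + F)/(61 + h) (b(h, F) = -9 + (F + 253)/(h + 61) = -9 + (253 + F)/(61 + h))
j = 95962425 (j = (-5024 - 1)*(-21990 + 2893) = -5025*(-19097) = 95962425)
j/b(-171, -14 - 1*(-89)) = 95962425/(((-296 + (-14 - 1*(-89)) - 9*(-171))/(61 - 171))) = 95962425/(((-296 + (-14 + 89) + 1539)/(-110))) = 95962425/((-(-296 + 75 + 1539)/110)) = 95962425/((-1/110*1318)) = 95962425/(-659/55) = 95962425*(-55/659) = -5277933375/659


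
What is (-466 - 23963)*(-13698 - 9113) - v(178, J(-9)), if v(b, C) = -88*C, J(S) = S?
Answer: 557249127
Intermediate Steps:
(-466 - 23963)*(-13698 - 9113) - v(178, J(-9)) = (-466 - 23963)*(-13698 - 9113) - (-88)*(-9) = -24429*(-22811) - 1*792 = 557249919 - 792 = 557249127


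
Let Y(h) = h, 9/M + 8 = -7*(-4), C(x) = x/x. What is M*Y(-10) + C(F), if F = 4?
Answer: -7/2 ≈ -3.5000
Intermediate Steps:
C(x) = 1
M = 9/20 (M = 9/(-8 - 7*(-4)) = 9/(-8 - 1*(-28)) = 9/(-8 + 28) = 9/20 ≈ 0.45000)
M*Y(-10) + C(F) = (9/20)*(-10) + 1 = -9/2 + 1 = -7/2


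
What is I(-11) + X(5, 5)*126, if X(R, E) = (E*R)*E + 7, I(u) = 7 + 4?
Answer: 16643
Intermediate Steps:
I(u) = 11
X(R, E) = 7 + R*E² (X(R, E) = R*E² + 7 = 7 + R*E²)
I(-11) + X(5, 5)*126 = 11 + (7 + 5*5²)*126 = 11 + (7 + 5*25)*126 = 11 + (7 + 125)*126 = 11 + 132*126 = 11 + 16632 = 16643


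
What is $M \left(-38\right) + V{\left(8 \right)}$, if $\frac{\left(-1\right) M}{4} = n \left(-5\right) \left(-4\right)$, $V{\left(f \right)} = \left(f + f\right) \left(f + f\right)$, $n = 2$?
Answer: $6336$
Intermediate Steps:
$V{\left(f \right)} = 4 f^{2}$ ($V{\left(f \right)} = 2 f 2 f = 4 f^{2}$)
$M = -160$ ($M = - 4 \cdot 2 \left(-5\right) \left(-4\right) = - 4 \left(\left(-10\right) \left(-4\right)\right) = \left(-4\right) 40 = -160$)
$M \left(-38\right) + V{\left(8 \right)} = \left(-160\right) \left(-38\right) + 4 \cdot 8^{2} = 6080 + 4 \cdot 64 = 6080 + 256 = 6336$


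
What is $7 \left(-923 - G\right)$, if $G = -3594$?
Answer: $18697$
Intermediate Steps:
$7 \left(-923 - G\right) = 7 \left(-923 - -3594\right) = 7 \left(-923 + 3594\right) = 7 \cdot 2671 = 18697$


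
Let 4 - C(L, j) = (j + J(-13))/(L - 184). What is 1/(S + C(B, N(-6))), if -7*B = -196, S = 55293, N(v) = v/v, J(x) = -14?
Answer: 12/663563 ≈ 1.8084e-5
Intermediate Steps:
N(v) = 1
B = 28 (B = -1/7*(-196) = 28)
C(L, j) = 4 - (-14 + j)/(-184 + L) (C(L, j) = 4 - (j - 14)/(L - 184) = 4 - (-14 + j)/(-184 + L))
1/(S + C(B, N(-6))) = 1/(55293 + (-722 - 1*1 + 4*28)/(-184 + 28)) = 1/(55293 + (-722 - 1 + 112)/(-156)) = 1/(55293 - 1/156*(-611)) = 1/(55293 + 47/12) = 1/(663563/12) = 12/663563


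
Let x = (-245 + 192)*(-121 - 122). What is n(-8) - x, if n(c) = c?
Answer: -12887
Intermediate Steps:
x = 12879 (x = -53*(-243) = 12879)
n(-8) - x = -8 - 1*12879 = -8 - 12879 = -12887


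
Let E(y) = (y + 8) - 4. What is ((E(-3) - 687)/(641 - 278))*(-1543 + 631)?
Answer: 208544/121 ≈ 1723.5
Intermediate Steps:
E(y) = 4 + y (E(y) = (8 + y) - 4 = 4 + y)
((E(-3) - 687)/(641 - 278))*(-1543 + 631) = (((4 - 3) - 687)/(641 - 278))*(-1543 + 631) = ((1 - 687)/363)*(-912) = -686*1/363*(-912) = -686/363*(-912) = 208544/121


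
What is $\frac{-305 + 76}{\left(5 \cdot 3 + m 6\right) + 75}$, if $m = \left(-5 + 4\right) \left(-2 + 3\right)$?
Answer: $- \frac{229}{84} \approx -2.7262$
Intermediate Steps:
$m = -1$ ($m = \left(-1\right) 1 = -1$)
$\frac{-305 + 76}{\left(5 \cdot 3 + m 6\right) + 75} = \frac{-305 + 76}{\left(5 \cdot 3 - 6\right) + 75} = - \frac{229}{\left(15 - 6\right) + 75} = - \frac{229}{9 + 75} = - \frac{229}{84}$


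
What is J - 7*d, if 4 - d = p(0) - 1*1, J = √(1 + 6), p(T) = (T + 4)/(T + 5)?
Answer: -147/5 + √7 ≈ -26.754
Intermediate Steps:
p(T) = (4 + T)/(5 + T)
J = √7 ≈ 2.6458
d = 21/5 (d = 4 - ((4 + 0)/(5 + 0) - 1*1) = 4 - (4/5 - 1) = 4 - ((⅕)*4 - 1) = 4 - (⅘ - 1) = 4 - 1*(-⅕) = 4 + ⅕ = 21/5 ≈ 4.2000)
J - 7*d = √7 - 7*21/5 = √7 - 147/5 = -147/5 + √7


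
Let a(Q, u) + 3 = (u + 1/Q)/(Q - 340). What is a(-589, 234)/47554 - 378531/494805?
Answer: -1641750219399289/2145857564133595 ≈ -0.76508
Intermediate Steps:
a(Q, u) = -3 + (u + 1/Q)/(-340 + Q) (a(Q, u) = -3 + (u + 1/Q)/(Q - 340) = -3 + (u + 1/Q)/(-340 + Q))
a(-589, 234)/47554 - 378531/494805 = ((1 - 3*(-589)**2 + 1020*(-589) - 589*234)/((-589)*(-340 - 589)))/47554 - 378531/494805 = -1/589*(1 - 3*346921 - 600780 - 137826)/(-929)*(1/47554) - 378531*1/494805 = -1/589*(-1/929)*(1 - 1040763 - 600780 - 137826)*(1/47554) - 126177/164935 = -1/589*(-1/929)*(-1779368)*(1/47554) - 126177/164935 = -1779368/547181*1/47554 - 126177/164935 = -889684/13010322637 - 126177/164935 = -1641750219399289/2145857564133595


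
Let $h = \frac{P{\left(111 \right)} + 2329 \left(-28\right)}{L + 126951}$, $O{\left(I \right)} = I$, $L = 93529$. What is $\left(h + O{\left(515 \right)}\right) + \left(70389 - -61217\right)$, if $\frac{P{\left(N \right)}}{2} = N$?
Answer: $\frac{2912997309}{22048} \approx 1.3212 \cdot 10^{5}$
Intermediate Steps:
$P{\left(N \right)} = 2 N$
$h = - \frac{6499}{22048}$ ($h = \frac{2 \cdot 111 + 2329 \left(-28\right)}{93529 + 126951} = \frac{222 - 65212}{220480} = \left(-64990\right) \frac{1}{220480} = - \frac{6499}{22048} \approx -0.29477$)
$\left(h + O{\left(515 \right)}\right) + \left(70389 - -61217\right) = \left(- \frac{6499}{22048} + 515\right) + \left(70389 - -61217\right) = \frac{11348221}{22048} + \left(70389 + 61217\right) = \frac{11348221}{22048} + 131606 = \frac{2912997309}{22048}$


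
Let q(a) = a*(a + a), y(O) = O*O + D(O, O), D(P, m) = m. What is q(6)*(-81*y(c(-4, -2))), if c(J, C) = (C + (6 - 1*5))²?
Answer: -11664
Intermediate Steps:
c(J, C) = (1 + C)² (c(J, C) = (C + (6 - 5))² = (C + 1)² = (1 + C)²)
y(O) = O + O² (y(O) = O*O + O = O² + O = O + O²)
q(a) = 2*a² (q(a) = a*(2*a) = 2*a²)
q(6)*(-81*y(c(-4, -2))) = (2*6²)*(-81*(1 - 2)²*(1 + (1 - 2)²)) = (2*36)*(-81*(-1)²*(1 + (-1)²)) = 72*(-81*(1 + 1)) = 72*(-81*2) = 72*(-162) = -11664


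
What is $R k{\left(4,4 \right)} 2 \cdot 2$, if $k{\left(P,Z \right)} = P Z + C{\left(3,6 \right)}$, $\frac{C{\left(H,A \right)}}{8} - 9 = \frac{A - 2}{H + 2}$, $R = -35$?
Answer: $-13216$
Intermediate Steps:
$C{\left(H,A \right)} = 72 + \frac{8 \left(-2 + A\right)}{2 + H}$ ($C{\left(H,A \right)} = 72 + 8 \frac{A - 2}{H + 2} = 72 + 8 \frac{-2 + A}{2 + H} = 72 + \frac{8 \left(-2 + A\right)}{2 + H}$)
$k{\left(P,Z \right)} = \frac{392}{5} + P Z$ ($k{\left(P,Z \right)} = P Z + \frac{8 \left(16 + 6 + 9 \cdot 3\right)}{2 + 3} = P Z + \frac{8 \left(16 + 6 + 27\right)}{5} = P Z + 8 \cdot \frac{1}{5} \cdot 49 = P Z + \frac{392}{5} = \frac{392}{5} + P Z$)
$R k{\left(4,4 \right)} 2 \cdot 2 = - 35 \left(\frac{392}{5} + 4 \cdot 4\right) 2 \cdot 2 = - 35 \left(\frac{392}{5} + 16\right) 4 = \left(-35\right) \frac{472}{5} \cdot 4 = \left(-3304\right) 4 = -13216$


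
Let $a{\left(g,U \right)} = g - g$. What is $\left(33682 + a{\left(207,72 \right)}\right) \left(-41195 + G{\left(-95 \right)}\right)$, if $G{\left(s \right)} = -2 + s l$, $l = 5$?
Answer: $-1403596304$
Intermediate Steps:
$a{\left(g,U \right)} = 0$
$G{\left(s \right)} = -2 + 5 s$ ($G{\left(s \right)} = -2 + s 5 = -2 + 5 s$)
$\left(33682 + a{\left(207,72 \right)}\right) \left(-41195 + G{\left(-95 \right)}\right) = \left(33682 + 0\right) \left(-41195 + \left(-2 + 5 \left(-95\right)\right)\right) = 33682 \left(-41195 - 477\right) = 33682 \left(-41672\right) = -1403596304$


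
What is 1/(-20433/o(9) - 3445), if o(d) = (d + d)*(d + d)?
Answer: -108/378871 ≈ -0.00028506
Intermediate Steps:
o(d) = 4*d² (o(d) = (2*d)*(2*d) = 4*d²)
1/(-20433/o(9) - 3445) = 1/(-20433/(4*9²) - 3445) = 1/(-20433/(4*81) - 3445) = 1/(-20433/324 - 3445) = 1/(-20433*1/324 - 3445) = 1/(-6811/108 - 3445) = 1/(-378871/108) = -108/378871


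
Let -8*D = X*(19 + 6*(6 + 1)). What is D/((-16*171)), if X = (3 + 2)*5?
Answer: 1525/21888 ≈ 0.069673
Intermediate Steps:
X = 25 (X = 5*5 = 25)
D = -1525/8 (D = -25*(19 + 6*(6 + 1))/8 = -25*(19 + 6*7)/8 = -25*(19 + 42)/8 = -25*61/8 = -⅛*1525 = -1525/8 ≈ -190.63)
D/((-16*171)) = -1525/(8*((-16*171))) = -1525/8/(-2736) = -1525/8*(-1/2736) = 1525/21888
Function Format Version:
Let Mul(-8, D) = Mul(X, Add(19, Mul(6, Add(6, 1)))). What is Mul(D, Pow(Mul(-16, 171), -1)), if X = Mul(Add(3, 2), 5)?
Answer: Rational(1525, 21888) ≈ 0.069673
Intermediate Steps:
X = 25 (X = Mul(5, 5) = 25)
D = Rational(-1525, 8) (D = Mul(Rational(-1, 8), Mul(25, Add(19, Mul(6, Add(6, 1))))) = Mul(Rational(-1, 8), Mul(25, Add(19, Mul(6, 7)))) = Mul(Rational(-1, 8), Mul(25, Add(19, 42))) = Mul(Rational(-1, 8), Mul(25, 61)) = Mul(Rational(-1, 8), 1525) = Rational(-1525, 8) ≈ -190.63)
Mul(D, Pow(Mul(-16, 171), -1)) = Mul(Rational(-1525, 8), Pow(Mul(-16, 171), -1)) = Mul(Rational(-1525, 8), Pow(-2736, -1)) = Mul(Rational(-1525, 8), Rational(-1, 2736)) = Rational(1525, 21888)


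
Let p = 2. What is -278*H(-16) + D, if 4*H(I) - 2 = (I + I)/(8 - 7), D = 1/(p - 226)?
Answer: 467039/224 ≈ 2085.0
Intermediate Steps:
D = -1/224 (D = 1/(2 - 226) = 1/(-224) = -1/224 ≈ -0.0044643)
H(I) = ½ + I/2 (H(I) = ½ + ((I + I)/(8 - 7))/4 = ½ + ((2*I)/1)/4 = ½ + ((2*I)*1)/4 = ½ + (2*I)/4 = ½ + I/2)
-278*H(-16) + D = -278*(½ + (½)*(-16)) - 1/224 = -278*(½ - 8) - 1/224 = -278*(-15/2) - 1/224 = 2085 - 1/224 = 467039/224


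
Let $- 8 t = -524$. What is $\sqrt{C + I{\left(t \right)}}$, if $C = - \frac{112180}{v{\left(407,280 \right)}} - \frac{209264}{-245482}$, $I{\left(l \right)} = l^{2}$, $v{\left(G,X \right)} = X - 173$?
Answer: $\frac{\sqrt{2237239407109964521}}{26266574} \approx 56.945$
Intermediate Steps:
$t = \frac{131}{2}$ ($t = \left(- \frac{1}{8}\right) \left(-524\right) = \frac{131}{2} \approx 65.5$)
$v{\left(G,X \right)} = -173 + X$ ($v{\left(G,X \right)} = X - 173 = -173 + X$)
$C = - \frac{13757889756}{13133287}$ ($C = - \frac{112180}{-173 + 280} - \frac{209264}{-245482} = - \frac{112180}{107} - - \frac{104632}{122741} = \left(-112180\right) \frac{1}{107} + \frac{104632}{122741} = - \frac{112180}{107} + \frac{104632}{122741} = - \frac{13757889756}{13133287} \approx -1047.6$)
$\sqrt{C + I{\left(t \right)}} = \sqrt{- \frac{13757889756}{13133287} + \left(\frac{131}{2}\right)^{2}} = \sqrt{- \frac{13757889756}{13133287} + \frac{17161}{4}} = \sqrt{\frac{170348779183}{52533148}} = \frac{\sqrt{2237239407109964521}}{26266574}$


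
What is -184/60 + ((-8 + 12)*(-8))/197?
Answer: -9542/2955 ≈ -3.2291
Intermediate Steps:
-184/60 + ((-8 + 12)*(-8))/197 = -184*1/60 + (4*(-8))*(1/197) = -46/15 - 32*1/197 = -46/15 - 32/197 = -9542/2955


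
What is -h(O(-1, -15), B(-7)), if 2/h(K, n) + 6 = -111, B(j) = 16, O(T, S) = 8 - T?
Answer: 2/117 ≈ 0.017094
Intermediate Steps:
h(K, n) = -2/117 (h(K, n) = 2/(-6 - 111) = 2/(-117) = 2*(-1/117) = -2/117)
-h(O(-1, -15), B(-7)) = -1*(-2/117) = 2/117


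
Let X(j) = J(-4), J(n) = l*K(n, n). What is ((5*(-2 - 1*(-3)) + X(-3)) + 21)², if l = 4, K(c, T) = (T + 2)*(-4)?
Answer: 3364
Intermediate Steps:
K(c, T) = -8 - 4*T (K(c, T) = (2 + T)*(-4) = -8 - 4*T)
J(n) = -32 - 16*n (J(n) = 4*(-8 - 4*n) = -32 - 16*n)
X(j) = 32 (X(j) = -32 - 16*(-4) = -32 + 64 = 32)
((5*(-2 - 1*(-3)) + X(-3)) + 21)² = ((5*(-2 - 1*(-3)) + 32) + 21)² = ((5*(-2 + 3) + 32) + 21)² = ((5*1 + 32) + 21)² = ((5 + 32) + 21)² = (37 + 21)² = 58² = 3364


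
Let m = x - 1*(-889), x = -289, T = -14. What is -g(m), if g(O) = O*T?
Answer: 8400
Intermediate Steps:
m = 600 (m = -289 - 1*(-889) = -289 + 889 = 600)
g(O) = -14*O (g(O) = O*(-14) = -14*O)
-g(m) = -(-14)*600 = -1*(-8400) = 8400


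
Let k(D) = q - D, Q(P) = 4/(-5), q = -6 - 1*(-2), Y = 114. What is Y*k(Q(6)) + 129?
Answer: -1179/5 ≈ -235.80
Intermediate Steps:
q = -4 (q = -6 + 2 = -4)
Q(P) = -⅘ (Q(P) = 4*(-⅕) = -⅘)
k(D) = -4 - D
Y*k(Q(6)) + 129 = 114*(-4 - 1*(-⅘)) + 129 = 114*(-4 + ⅘) + 129 = 114*(-16/5) + 129 = -1824/5 + 129 = -1179/5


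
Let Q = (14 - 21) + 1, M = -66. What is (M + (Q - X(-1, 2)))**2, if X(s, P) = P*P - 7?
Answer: 4761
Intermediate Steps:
X(s, P) = -7 + P**2 (X(s, P) = P**2 - 7 = -7 + P**2)
Q = -6 (Q = -7 + 1 = -6)
(M + (Q - X(-1, 2)))**2 = (-66 + (-6 - (-7 + 2**2)))**2 = (-66 + (-6 - (-7 + 4)))**2 = (-66 + (-6 - 1*(-3)))**2 = (-66 + (-6 + 3))**2 = (-66 - 3)**2 = (-69)**2 = 4761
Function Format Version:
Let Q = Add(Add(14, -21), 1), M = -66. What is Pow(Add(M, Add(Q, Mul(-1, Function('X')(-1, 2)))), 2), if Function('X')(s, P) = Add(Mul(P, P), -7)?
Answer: 4761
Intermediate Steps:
Function('X')(s, P) = Add(-7, Pow(P, 2)) (Function('X')(s, P) = Add(Pow(P, 2), -7) = Add(-7, Pow(P, 2)))
Q = -6 (Q = Add(-7, 1) = -6)
Pow(Add(M, Add(Q, Mul(-1, Function('X')(-1, 2)))), 2) = Pow(Add(-66, Add(-6, Mul(-1, Add(-7, Pow(2, 2))))), 2) = Pow(Add(-66, Add(-6, Mul(-1, Add(-7, 4)))), 2) = Pow(Add(-66, Add(-6, Mul(-1, -3))), 2) = Pow(Add(-66, Add(-6, 3)), 2) = Pow(Add(-66, -3), 2) = Pow(-69, 2) = 4761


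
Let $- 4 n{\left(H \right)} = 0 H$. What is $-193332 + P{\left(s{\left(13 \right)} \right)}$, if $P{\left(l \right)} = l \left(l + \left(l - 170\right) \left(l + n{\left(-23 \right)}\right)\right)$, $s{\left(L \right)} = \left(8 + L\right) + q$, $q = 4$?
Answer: $-283332$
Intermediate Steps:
$n{\left(H \right)} = 0$ ($n{\left(H \right)} = - \frac{0 H}{4} = \left(- \frac{1}{4}\right) 0 = 0$)
$s{\left(L \right)} = 12 + L$ ($s{\left(L \right)} = \left(8 + L\right) + 4 = 12 + L$)
$P{\left(l \right)} = l \left(l + l \left(-170 + l\right)\right)$ ($P{\left(l \right)} = l \left(l + \left(l - 170\right) \left(l + 0\right)\right) = l \left(l + \left(-170 + l\right) l\right) = l \left(l + l \left(-170 + l\right)\right)$)
$-193332 + P{\left(s{\left(13 \right)} \right)} = -193332 + \left(12 + 13\right)^{2} \left(-169 + \left(12 + 13\right)\right) = -193332 + 25^{2} \left(-169 + 25\right) = -193332 + 625 \left(-144\right) = -193332 - 90000 = -283332$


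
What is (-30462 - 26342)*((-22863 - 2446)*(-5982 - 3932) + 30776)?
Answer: -14254634450408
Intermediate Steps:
(-30462 - 26342)*((-22863 - 2446)*(-5982 - 3932) + 30776) = -56804*(-25309*(-9914) + 30776) = -56804*(250913426 + 30776) = -56804*250944202 = -14254634450408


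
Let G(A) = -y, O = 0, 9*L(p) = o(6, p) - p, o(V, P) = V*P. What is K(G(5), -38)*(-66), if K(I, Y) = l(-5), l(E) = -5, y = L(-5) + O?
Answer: 330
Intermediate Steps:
o(V, P) = P*V
L(p) = 5*p/9 (L(p) = (p*6 - p)/9 = (6*p - p)/9 = (5*p)/9 = 5*p/9)
y = -25/9 (y = (5/9)*(-5) + 0 = -25/9 + 0 = -25/9 ≈ -2.7778)
G(A) = 25/9 (G(A) = -1*(-25/9) = 25/9)
K(I, Y) = -5
K(G(5), -38)*(-66) = -5*(-66) = 330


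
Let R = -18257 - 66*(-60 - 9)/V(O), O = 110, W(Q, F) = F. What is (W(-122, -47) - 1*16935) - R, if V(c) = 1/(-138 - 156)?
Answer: 1340151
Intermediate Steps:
V(c) = -1/294 (V(c) = 1/(-294) = -1/294)
R = -1357133 (R = -18257 - 66*(-60 - 9)/(-1/294) = -18257 - 66*(-69)*(-294) = -18257 - (-4554)*(-294) = -18257 - 1*1338876 = -18257 - 1338876 = -1357133)
(W(-122, -47) - 1*16935) - R = (-47 - 1*16935) - 1*(-1357133) = (-47 - 16935) + 1357133 = -16982 + 1357133 = 1340151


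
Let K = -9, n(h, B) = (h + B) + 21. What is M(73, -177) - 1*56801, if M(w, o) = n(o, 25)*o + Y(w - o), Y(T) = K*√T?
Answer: -33614 - 45*√10 ≈ -33756.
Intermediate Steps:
n(h, B) = 21 + B + h (n(h, B) = (B + h) + 21 = 21 + B + h)
Y(T) = -9*√T
M(w, o) = -9*√(w - o) + o*(46 + o) (M(w, o) = (21 + 25 + o)*o - 9*√(w - o) = (46 + o)*o - 9*√(w - o) = o*(46 + o) - 9*√(w - o) = -9*√(w - o) + o*(46 + o))
M(73, -177) - 1*56801 = (-9*√(73 - 1*(-177)) - 177*(46 - 177)) - 1*56801 = (-9*√(73 + 177) - 177*(-131)) - 56801 = (-45*√10 + 23187) - 56801 = (23187 - 45*√10) - 56801 = -33614 - 45*√10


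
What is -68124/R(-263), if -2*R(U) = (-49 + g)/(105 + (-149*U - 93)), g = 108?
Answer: 5340785352/59 ≈ 9.0522e+7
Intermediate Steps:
R(U) = -59/(2*(12 - 149*U)) (R(U) = -(-49 + 108)/(2*(105 + (-149*U - 93))) = -59/(2*(105 + (-93 - 149*U))) = -59/(2*(12 - 149*U)))
-68124/R(-263) = -68124/(59/(2*(-12 + 149*(-263)))) = -68124/(59/(2*(-12 - 39187))) = -68124/((59/2)/(-39199)) = -68124/((59/2)*(-1/39199)) = -68124/(-59/78398) = -68124*(-78398/59) = 5340785352/59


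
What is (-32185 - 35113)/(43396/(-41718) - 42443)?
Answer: 1403768982/885340235 ≈ 1.5856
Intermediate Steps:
(-32185 - 35113)/(43396/(-41718) - 42443) = -67298/(43396*(-1/41718) - 42443) = -67298/(-21698/20859 - 42443) = -67298/(-885340235/20859) = -67298*(-20859/885340235) = 1403768982/885340235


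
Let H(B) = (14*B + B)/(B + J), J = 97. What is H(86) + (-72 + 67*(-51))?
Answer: -212399/61 ≈ -3481.9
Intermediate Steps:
H(B) = 15*B/(97 + B) (H(B) = (14*B + B)/(B + 97) = (15*B)/(97 + B) = 15*B/(97 + B))
H(86) + (-72 + 67*(-51)) = 15*86/(97 + 86) + (-72 + 67*(-51)) = 15*86/183 + (-72 - 3417) = 15*86*(1/183) - 3489 = 430/61 - 3489 = -212399/61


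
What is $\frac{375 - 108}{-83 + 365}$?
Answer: $\frac{89}{94} \approx 0.94681$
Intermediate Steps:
$\frac{375 - 108}{-83 + 365} = \frac{267}{282} = 267 \cdot \frac{1}{282} = \frac{89}{94}$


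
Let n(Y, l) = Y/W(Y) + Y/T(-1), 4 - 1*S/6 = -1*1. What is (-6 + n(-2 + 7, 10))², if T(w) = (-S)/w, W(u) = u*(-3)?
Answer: 1369/36 ≈ 38.028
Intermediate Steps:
W(u) = -3*u
S = 30 (S = 24 - (-6) = 24 - 6*(-1) = 24 + 6 = 30)
T(w) = -30/w (T(w) = (-1*30)/w = -30/w)
n(Y, l) = -⅓ + Y/30 (n(Y, l) = Y/((-3*Y)) + Y/((-30/(-1))) = Y*(-1/(3*Y)) + Y/((-30*(-1))) = -⅓ + Y/30)
(-6 + n(-2 + 7, 10))² = (-6 + (-⅓ + (-2 + 7)/30))² = (-6 + (-⅓ + (1/30)*5))² = (-6 + (-⅓ + ⅙))² = (-6 - ⅙)² = (-37/6)² = 1369/36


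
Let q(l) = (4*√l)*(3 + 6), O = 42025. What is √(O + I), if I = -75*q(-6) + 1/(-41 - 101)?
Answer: 3*√(94154662 - 6049200*I*√6)/142 ≈ 205.63 - 16.081*I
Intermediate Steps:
q(l) = 36*√l (q(l) = (4*√l)*9 = 36*√l)
I = -1/142 - 2700*I*√6 (I = -2700*√(-6) + 1/(-41 - 101) = -2700*I*√6 + 1/(-142) = -2700*I*√6 - 1/142 = -1/142 - 2700*I*√6 ≈ -0.0070423 - 6613.6*I)
√(O + I) = √(42025 + (-1/142 - 2700*I*√6)) = √(5967549/142 - 2700*I*√6)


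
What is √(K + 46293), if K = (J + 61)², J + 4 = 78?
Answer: √64518 ≈ 254.00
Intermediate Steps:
J = 74 (J = -4 + 78 = 74)
K = 18225 (K = (74 + 61)² = 135² = 18225)
√(K + 46293) = √(18225 + 46293) = √64518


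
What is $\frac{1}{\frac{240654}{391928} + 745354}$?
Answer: $\frac{195964}{146062671583} \approx 1.3416 \cdot 10^{-6}$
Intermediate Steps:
$\frac{1}{\frac{240654}{391928} + 745354} = \frac{1}{240654 \cdot \frac{1}{391928} + 745354} = \frac{1}{\frac{120327}{195964} + 745354} = \frac{1}{\frac{146062671583}{195964}} = \frac{195964}{146062671583}$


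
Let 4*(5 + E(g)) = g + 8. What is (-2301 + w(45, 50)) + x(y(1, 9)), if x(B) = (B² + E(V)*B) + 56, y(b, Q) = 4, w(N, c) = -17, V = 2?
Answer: -2256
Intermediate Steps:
E(g) = -3 + g/4 (E(g) = -5 + (g + 8)/4 = -5 + (8 + g)/4 = -5 + (2 + g/4) = -3 + g/4)
x(B) = 56 + B² - 5*B/2 (x(B) = (B² + (-3 + (¼)*2)*B) + 56 = (B² + (-3 + ½)*B) + 56 = (B² - 5*B/2) + 56 = 56 + B² - 5*B/2)
(-2301 + w(45, 50)) + x(y(1, 9)) = (-2301 - 17) + (56 + 4² - 5/2*4) = -2318 + (56 + 16 - 10) = -2318 + 62 = -2256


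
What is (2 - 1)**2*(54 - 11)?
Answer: 43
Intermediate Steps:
(2 - 1)**2*(54 - 11) = 1**2*43 = 1*43 = 43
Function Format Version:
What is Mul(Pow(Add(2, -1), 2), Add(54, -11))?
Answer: 43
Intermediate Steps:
Mul(Pow(Add(2, -1), 2), Add(54, -11)) = Mul(Pow(1, 2), 43) = Mul(1, 43) = 43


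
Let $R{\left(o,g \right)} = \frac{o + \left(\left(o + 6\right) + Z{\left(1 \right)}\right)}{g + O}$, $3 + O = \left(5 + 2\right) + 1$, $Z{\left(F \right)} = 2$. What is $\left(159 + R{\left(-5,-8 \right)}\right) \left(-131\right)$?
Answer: $- \frac{62749}{3} \approx -20916.0$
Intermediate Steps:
$O = 5$ ($O = -3 + \left(\left(5 + 2\right) + 1\right) = -3 + \left(7 + 1\right) = -3 + 8 = 5$)
$R{\left(o,g \right)} = \frac{8 + 2 o}{5 + g}$ ($R{\left(o,g \right)} = \frac{o + \left(\left(o + 6\right) + 2\right)}{g + 5} = \frac{o + \left(\left(6 + o\right) + 2\right)}{5 + g} = \frac{o + \left(8 + o\right)}{5 + g} = \frac{8 + 2 o}{5 + g}$)
$\left(159 + R{\left(-5,-8 \right)}\right) \left(-131\right) = \left(159 + \frac{2 \left(4 - 5\right)}{5 - 8}\right) \left(-131\right) = \left(159 + 2 \frac{1}{-3} \left(-1\right)\right) \left(-131\right) = \left(159 + 2 \left(- \frac{1}{3}\right) \left(-1\right)\right) \left(-131\right) = \left(159 + \frac{2}{3}\right) \left(-131\right) = \frac{479}{3} \left(-131\right) = - \frac{62749}{3}$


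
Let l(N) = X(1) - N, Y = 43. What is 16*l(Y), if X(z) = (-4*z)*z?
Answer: -752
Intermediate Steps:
X(z) = -4*z²
l(N) = -4 - N (l(N) = -4*1² - N = -4*1 - N = -4 - N)
16*l(Y) = 16*(-4 - 1*43) = 16*(-4 - 43) = 16*(-47) = -752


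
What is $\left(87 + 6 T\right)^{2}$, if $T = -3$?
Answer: $4761$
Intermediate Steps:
$\left(87 + 6 T\right)^{2} = \left(87 + 6 \left(-3\right)\right)^{2} = \left(87 - 18\right)^{2} = 69^{2} = 4761$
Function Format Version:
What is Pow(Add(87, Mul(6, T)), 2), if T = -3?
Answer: 4761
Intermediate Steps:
Pow(Add(87, Mul(6, T)), 2) = Pow(Add(87, Mul(6, -3)), 2) = Pow(Add(87, -18), 2) = Pow(69, 2) = 4761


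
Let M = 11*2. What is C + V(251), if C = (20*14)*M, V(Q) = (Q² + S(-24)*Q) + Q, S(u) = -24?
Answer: 63388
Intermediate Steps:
V(Q) = Q² - 23*Q (V(Q) = (Q² - 24*Q) + Q = Q² - 23*Q)
M = 22
C = 6160 (C = (20*14)*22 = 280*22 = 6160)
C + V(251) = 6160 + 251*(-23 + 251) = 6160 + 251*228 = 6160 + 57228 = 63388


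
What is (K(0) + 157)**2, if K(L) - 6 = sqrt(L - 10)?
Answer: (163 + I*sqrt(10))**2 ≈ 26559.0 + 1030.9*I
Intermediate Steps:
K(L) = 6 + sqrt(-10 + L) (K(L) = 6 + sqrt(L - 10) = 6 + sqrt(-10 + L))
(K(0) + 157)**2 = ((6 + sqrt(-10 + 0)) + 157)**2 = ((6 + sqrt(-10)) + 157)**2 = ((6 + I*sqrt(10)) + 157)**2 = (163 + I*sqrt(10))**2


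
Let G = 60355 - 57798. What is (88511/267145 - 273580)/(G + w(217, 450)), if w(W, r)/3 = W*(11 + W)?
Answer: -73085440589/40334887825 ≈ -1.8120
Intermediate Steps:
G = 2557
w(W, r) = 3*W*(11 + W) (w(W, r) = 3*(W*(11 + W)) = 3*W*(11 + W))
(88511/267145 - 273580)/(G + w(217, 450)) = (88511/267145 - 273580)/(2557 + 3*217*(11 + 217)) = (88511*(1/267145) - 273580)/(2557 + 3*217*228) = (88511/267145 - 273580)/(2557 + 148428) = -73085440589/267145/150985 = -73085440589/267145*1/150985 = -73085440589/40334887825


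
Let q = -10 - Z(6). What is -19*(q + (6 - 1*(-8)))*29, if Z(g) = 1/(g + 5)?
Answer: -23693/11 ≈ -2153.9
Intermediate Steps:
Z(g) = 1/(5 + g)
q = -111/11 (q = -10 - 1/(5 + 6) = -10 - 1/11 = -111/11 ≈ -10.091)
-19*(q + (6 - 1*(-8)))*29 = -19*(-111/11 + (6 - 1*(-8)))*29 = -19*(-111/11 + (6 + 8))*29 = -19*(-111/11 + 14)*29 = -817*29/11 = -19*1247/11 = -23693/11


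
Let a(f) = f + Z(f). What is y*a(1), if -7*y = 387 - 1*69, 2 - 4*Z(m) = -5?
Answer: -1749/14 ≈ -124.93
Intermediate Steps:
Z(m) = 7/4 (Z(m) = ½ - ¼*(-5) = ½ + 5/4 = 7/4)
y = -318/7 (y = -(387 - 1*69)/7 = -(387 - 69)/7 = -⅐*318 = -318/7 ≈ -45.429)
a(f) = 7/4 + f (a(f) = f + 7/4 = 7/4 + f)
y*a(1) = -318*(7/4 + 1)/7 = -318/7*11/4 = -1749/14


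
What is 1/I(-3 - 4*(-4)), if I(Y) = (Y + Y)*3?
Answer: 1/78 ≈ 0.012821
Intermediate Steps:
I(Y) = 6*Y (I(Y) = (2*Y)*3 = 6*Y)
1/I(-3 - 4*(-4)) = 1/(6*(-3 - 4*(-4))) = 1/(6*(-3 + 16)) = 1/(6*13) = 1/78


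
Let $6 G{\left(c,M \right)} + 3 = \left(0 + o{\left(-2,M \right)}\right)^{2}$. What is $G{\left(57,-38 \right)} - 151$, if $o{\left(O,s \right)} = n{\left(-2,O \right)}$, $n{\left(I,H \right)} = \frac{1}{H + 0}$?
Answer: $- \frac{3635}{24} \approx -151.46$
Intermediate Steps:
$n{\left(I,H \right)} = \frac{1}{H}$
$o{\left(O,s \right)} = \frac{1}{O}$
$G{\left(c,M \right)} = - \frac{11}{24}$ ($G{\left(c,M \right)} = - \frac{1}{2} + \frac{\left(0 + \frac{1}{-2}\right)^{2}}{6} = - \frac{1}{2} + \frac{\left(0 - \frac{1}{2}\right)^{2}}{6} = - \frac{1}{2} + \frac{\left(- \frac{1}{2}\right)^{2}}{6} = - \frac{1}{2} + \frac{1}{6} \cdot \frac{1}{4} = - \frac{1}{2} + \frac{1}{24} = - \frac{11}{24}$)
$G{\left(57,-38 \right)} - 151 = - \frac{11}{24} - 151 = - \frac{3635}{24}$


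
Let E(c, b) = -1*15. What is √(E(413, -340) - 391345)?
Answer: 8*I*√6115 ≈ 625.59*I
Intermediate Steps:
E(c, b) = -15
√(E(413, -340) - 391345) = √(-15 - 391345) = √(-391360) = 8*I*√6115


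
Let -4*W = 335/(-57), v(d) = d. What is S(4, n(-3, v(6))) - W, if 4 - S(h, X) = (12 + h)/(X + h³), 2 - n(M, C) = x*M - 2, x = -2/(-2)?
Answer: 37319/16188 ≈ 2.3054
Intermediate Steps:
x = 1 (x = -2*(-½) = 1)
n(M, C) = 4 - M (n(M, C) = 2 - (1*M - 2) = 2 - (M - 2) = 2 - (-2 + M) = 2 + (2 - M) = 4 - M)
S(h, X) = 4 - (12 + h)/(X + h³)
W = 335/228 (W = -335/(4*(-57)) = -335*(-1)/(4*57) = -¼*(-335/57) = 335/228 ≈ 1.4693)
S(4, n(-3, v(6))) - W = (-12 - 1*4 + 4*(4 - 1*(-3)) + 4*4³)/((4 - 1*(-3)) + 4³) - 1*335/228 = (-12 - 4 + 4*(4 + 3) + 4*64)/((4 + 3) + 64) - 335/228 = (-12 - 4 + 4*7 + 256)/(7 + 64) - 335/228 = (-12 - 4 + 28 + 256)/71 - 335/228 = (1/71)*268 - 335/228 = 268/71 - 335/228 = 37319/16188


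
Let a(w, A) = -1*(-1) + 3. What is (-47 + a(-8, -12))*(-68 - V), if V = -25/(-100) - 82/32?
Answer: 45193/16 ≈ 2824.6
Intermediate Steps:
a(w, A) = 4 (a(w, A) = 1 + 3 = 4)
V = -37/16 (V = -25*(-1/100) - 82*1/32 = 1/4 - 41/16 = -37/16 ≈ -2.3125)
(-47 + a(-8, -12))*(-68 - V) = (-47 + 4)*(-68 - 1*(-37/16)) = -43*(-68 + 37/16) = -43*(-1051/16) = 45193/16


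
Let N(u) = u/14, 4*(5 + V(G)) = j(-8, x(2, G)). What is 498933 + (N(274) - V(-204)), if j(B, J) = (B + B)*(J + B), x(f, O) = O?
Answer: 3486767/7 ≈ 4.9811e+5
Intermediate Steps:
j(B, J) = 2*B*(B + J) (j(B, J) = (2*B)*(B + J) = 2*B*(B + J))
V(G) = 27 - 4*G (V(G) = -5 + (2*(-8)*(-8 + G))/4 = -5 + (128 - 16*G)/4 = -5 + (32 - 4*G) = 27 - 4*G)
N(u) = u/14 (N(u) = u*(1/14) = u/14)
498933 + (N(274) - V(-204)) = 498933 + ((1/14)*274 - (27 - 4*(-204))) = 498933 + (137/7 - (27 + 816)) = 498933 + (137/7 - 1*843) = 498933 + (137/7 - 843) = 498933 - 5764/7 = 3486767/7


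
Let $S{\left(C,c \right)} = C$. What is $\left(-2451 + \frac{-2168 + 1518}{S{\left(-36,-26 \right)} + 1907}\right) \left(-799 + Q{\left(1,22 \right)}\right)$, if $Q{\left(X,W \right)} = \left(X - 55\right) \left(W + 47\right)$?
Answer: $\frac{20753781275}{1871} \approx 1.1092 \cdot 10^{7}$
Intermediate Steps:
$Q{\left(X,W \right)} = \left(-55 + X\right) \left(47 + W\right)$
$\left(-2451 + \frac{-2168 + 1518}{S{\left(-36,-26 \right)} + 1907}\right) \left(-799 + Q{\left(1,22 \right)}\right) = \left(-2451 + \frac{-2168 + 1518}{-36 + 1907}\right) \left(-799 + \left(-2585 - 1210 + 47 \cdot 1 + 22 \cdot 1\right)\right) = \left(-2451 - \frac{650}{1871}\right) \left(-799 + \left(-2585 - 1210 + 47 + 22\right)\right) = \left(-2451 - \frac{650}{1871}\right) \left(-799 - 3726\right) = \left(-2451 - \frac{650}{1871}\right) \left(-4525\right) = \left(- \frac{4586471}{1871}\right) \left(-4525\right) = \frac{20753781275}{1871}$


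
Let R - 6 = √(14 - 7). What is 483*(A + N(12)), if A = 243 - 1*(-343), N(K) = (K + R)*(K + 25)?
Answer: 604716 + 17871*√7 ≈ 6.5200e+5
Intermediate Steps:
R = 6 + √7 (R = 6 + √(14 - 7) = 6 + √7 ≈ 8.6458)
N(K) = (25 + K)*(6 + K + √7) (N(K) = (K + (6 + √7))*(K + 25) = (6 + K + √7)*(25 + K) = (25 + K)*(6 + K + √7))
A = 586 (A = 243 + 343 = 586)
483*(A + N(12)) = 483*(586 + (150 + 12² + 25*√7 + 31*12 + 12*√7)) = 483*(586 + (150 + 144 + 25*√7 + 372 + 12*√7)) = 483*(586 + (666 + 37*√7)) = 483*(1252 + 37*√7) = 604716 + 17871*√7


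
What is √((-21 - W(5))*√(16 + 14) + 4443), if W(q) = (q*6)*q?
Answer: √(4443 - 171*√30) ≈ 59.215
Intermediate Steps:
W(q) = 6*q² (W(q) = (6*q)*q = 6*q²)
√((-21 - W(5))*√(16 + 14) + 4443) = √((-21 - 6*5²)*√(16 + 14) + 4443) = √((-21 - 6*25)*√30 + 4443) = √((-21 - 1*150)*√30 + 4443) = √((-21 - 150)*√30 + 4443) = √(-171*√30 + 4443) = √(4443 - 171*√30)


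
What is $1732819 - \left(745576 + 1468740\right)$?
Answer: $-481497$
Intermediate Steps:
$1732819 - \left(745576 + 1468740\right) = 1732819 - 2214316 = -481497$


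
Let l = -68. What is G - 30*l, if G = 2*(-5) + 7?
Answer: 2037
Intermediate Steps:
G = -3 (G = -10 + 7 = -3)
G - 30*l = -3 - 30*(-68) = -3 + 2040 = 2037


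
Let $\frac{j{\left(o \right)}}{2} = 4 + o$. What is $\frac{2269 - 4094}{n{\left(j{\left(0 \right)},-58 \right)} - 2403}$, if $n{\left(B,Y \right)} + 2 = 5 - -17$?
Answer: $\frac{1825}{2383} \approx 0.76584$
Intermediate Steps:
$j{\left(o \right)} = 8 + 2 o$ ($j{\left(o \right)} = 2 \left(4 + o\right) = 8 + 2 o$)
$n{\left(B,Y \right)} = 20$ ($n{\left(B,Y \right)} = -2 + \left(5 - -17\right) = -2 + \left(5 + 17\right) = -2 + 22 = 20$)
$\frac{2269 - 4094}{n{\left(j{\left(0 \right)},-58 \right)} - 2403} = \frac{2269 - 4094}{20 - 2403} = - \frac{1825}{-2383} = \left(-1825\right) \left(- \frac{1}{2383}\right) = \frac{1825}{2383}$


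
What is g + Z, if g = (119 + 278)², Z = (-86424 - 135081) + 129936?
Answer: 66040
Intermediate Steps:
Z = -91569 (Z = -221505 + 129936 = -91569)
g = 157609 (g = 397² = 157609)
g + Z = 157609 - 91569 = 66040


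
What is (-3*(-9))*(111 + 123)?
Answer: 6318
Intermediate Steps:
(-3*(-9))*(111 + 123) = 27*234 = 6318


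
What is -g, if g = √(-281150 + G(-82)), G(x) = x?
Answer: -36*I*√217 ≈ -530.31*I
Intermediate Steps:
g = 36*I*√217 (g = √(-281150 - 82) = √(-281232) = 36*I*√217 ≈ 530.31*I)
-g = -36*I*√217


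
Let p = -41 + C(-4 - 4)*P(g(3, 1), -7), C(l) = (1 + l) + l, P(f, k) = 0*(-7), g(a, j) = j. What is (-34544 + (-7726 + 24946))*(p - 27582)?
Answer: 478540852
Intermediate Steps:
P(f, k) = 0
C(l) = 1 + 2*l
p = -41 (p = -41 + (1 + 2*(-4 - 4))*0 = -41 + (1 + 2*(-8))*0 = -41 + (1 - 16)*0 = -41 - 15*0 = -41 + 0 = -41)
(-34544 + (-7726 + 24946))*(p - 27582) = (-34544 + (-7726 + 24946))*(-41 - 27582) = (-34544 + 17220)*(-27623) = -17324*(-27623) = 478540852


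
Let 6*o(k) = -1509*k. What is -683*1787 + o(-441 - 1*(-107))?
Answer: -1136520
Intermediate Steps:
o(k) = -503*k/2 (o(k) = (-1509*k)/6 = -503*k/2)
-683*1787 + o(-441 - 1*(-107)) = -683*1787 - 503*(-441 - 1*(-107))/2 = -1220521 - 503*(-441 + 107)/2 = -1220521 - 503/2*(-334) = -1220521 + 84001 = -1136520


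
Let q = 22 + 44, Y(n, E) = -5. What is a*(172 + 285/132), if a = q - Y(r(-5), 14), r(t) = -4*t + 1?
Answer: 544073/44 ≈ 12365.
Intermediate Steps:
r(t) = 1 - 4*t
q = 66
a = 71 (a = 66 - 1*(-5) = 66 + 5 = 71)
a*(172 + 285/132) = 71*(172 + 285/132) = 71*(172 + 285*(1/132)) = 71*(172 + 95/44) = 71*(7663/44) = 544073/44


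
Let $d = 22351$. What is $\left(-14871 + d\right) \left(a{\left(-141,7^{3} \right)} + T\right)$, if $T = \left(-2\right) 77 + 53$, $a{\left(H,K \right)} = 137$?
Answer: $269280$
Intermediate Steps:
$T = -101$ ($T = -154 + 53 = -101$)
$\left(-14871 + d\right) \left(a{\left(-141,7^{3} \right)} + T\right) = \left(-14871 + 22351\right) \left(137 - 101\right) = 7480 \cdot 36 = 269280$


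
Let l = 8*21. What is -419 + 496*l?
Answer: 82909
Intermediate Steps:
l = 168
-419 + 496*l = -419 + 496*168 = -419 + 83328 = 82909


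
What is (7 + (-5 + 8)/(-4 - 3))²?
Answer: 2116/49 ≈ 43.184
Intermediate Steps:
(7 + (-5 + 8)/(-4 - 3))² = (7 + 3/(-7))² = (7 + 3*(-⅐))² = (7 - 3/7)² = (46/7)² = 2116/49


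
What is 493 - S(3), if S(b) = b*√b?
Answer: 493 - 3*√3 ≈ 487.80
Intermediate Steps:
S(b) = b^(3/2)
493 - S(3) = 493 - 3^(3/2) = 493 - 3*√3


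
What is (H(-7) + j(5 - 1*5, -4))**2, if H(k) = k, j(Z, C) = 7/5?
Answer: 784/25 ≈ 31.360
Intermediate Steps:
j(Z, C) = 7/5 (j(Z, C) = 7*(1/5) = 7/5)
(H(-7) + j(5 - 1*5, -4))**2 = (-7 + 7/5)**2 = (-28/5)**2 = 784/25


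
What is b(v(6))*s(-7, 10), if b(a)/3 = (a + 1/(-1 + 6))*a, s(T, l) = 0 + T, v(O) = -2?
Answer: -378/5 ≈ -75.600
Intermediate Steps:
s(T, l) = T
b(a) = 3*a*(⅕ + a) (b(a) = 3*((a + 1/(-1 + 6))*a) = 3*((a + 1/5)*a) = 3*((a + ⅕)*a) = 3*((⅕ + a)*a) = 3*(a*(⅕ + a)) = 3*a*(⅕ + a))
b(v(6))*s(-7, 10) = ((⅗)*(-2)*(1 + 5*(-2)))*(-7) = ((⅗)*(-2)*(1 - 10))*(-7) = ((⅗)*(-2)*(-9))*(-7) = (54/5)*(-7) = -378/5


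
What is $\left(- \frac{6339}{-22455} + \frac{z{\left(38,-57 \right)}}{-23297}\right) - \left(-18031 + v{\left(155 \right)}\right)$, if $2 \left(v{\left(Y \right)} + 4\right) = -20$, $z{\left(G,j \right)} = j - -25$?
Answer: $\frac{3146701288106}{174378045} \approx 18045.0$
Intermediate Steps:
$z{\left(G,j \right)} = 25 + j$ ($z{\left(G,j \right)} = j + 25 = 25 + j$)
$v{\left(Y \right)} = -14$ ($v{\left(Y \right)} = -4 + \frac{1}{2} \left(-20\right) = -4 - 10 = -14$)
$\left(- \frac{6339}{-22455} + \frac{z{\left(38,-57 \right)}}{-23297}\right) - \left(-18031 + v{\left(155 \right)}\right) = \left(- \frac{6339}{-22455} + \frac{25 - 57}{-23297}\right) + \left(18031 - -14\right) = \left(\left(-6339\right) \left(- \frac{1}{22455}\right) - - \frac{32}{23297}\right) + \left(18031 + 14\right) = \left(\frac{2113}{7485} + \frac{32}{23297}\right) + 18045 = \frac{49466081}{174378045} + 18045 = \frac{3146701288106}{174378045}$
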